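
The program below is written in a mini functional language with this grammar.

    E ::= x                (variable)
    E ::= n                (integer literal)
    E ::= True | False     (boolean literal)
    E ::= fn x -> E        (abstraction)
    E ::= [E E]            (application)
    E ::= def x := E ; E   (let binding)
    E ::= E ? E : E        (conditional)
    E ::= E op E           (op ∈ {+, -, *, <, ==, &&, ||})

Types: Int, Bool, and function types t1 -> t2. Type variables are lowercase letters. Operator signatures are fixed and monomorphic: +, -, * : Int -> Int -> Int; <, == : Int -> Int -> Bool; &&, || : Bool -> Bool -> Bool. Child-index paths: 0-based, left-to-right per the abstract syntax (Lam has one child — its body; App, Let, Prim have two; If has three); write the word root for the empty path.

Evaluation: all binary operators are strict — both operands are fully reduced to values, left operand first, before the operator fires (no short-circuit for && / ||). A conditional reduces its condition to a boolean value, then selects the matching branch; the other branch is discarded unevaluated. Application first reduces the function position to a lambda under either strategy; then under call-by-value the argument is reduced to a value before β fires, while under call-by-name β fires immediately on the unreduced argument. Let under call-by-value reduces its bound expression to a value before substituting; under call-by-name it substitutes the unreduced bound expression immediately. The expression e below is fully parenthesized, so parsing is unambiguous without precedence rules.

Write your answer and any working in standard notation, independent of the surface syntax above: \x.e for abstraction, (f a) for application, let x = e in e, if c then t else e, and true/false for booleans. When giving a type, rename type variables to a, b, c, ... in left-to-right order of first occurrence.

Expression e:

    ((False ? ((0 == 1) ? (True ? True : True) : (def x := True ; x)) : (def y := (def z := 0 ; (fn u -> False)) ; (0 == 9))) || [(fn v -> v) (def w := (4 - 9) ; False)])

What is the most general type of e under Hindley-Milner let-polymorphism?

Answer: Bool

Derivation:
  unify Bool ~ Bool
  unify Int ~ Int
  unify Int ~ Int
  unify Bool ~ Bool
  unify Bool ~ Bool
  unify Bool ~ Bool
let x : Bool
x : Bool
  unify Bool ~ Bool
let z : Int
\u._ : a -> Bool
let y : forall. a -> Bool
  unify Int ~ Int
  unify Int ~ Int
  unify Bool ~ Bool
  unify Bool ~ Bool
v : b
\v._ : b -> b
  unify Int ~ Int
  unify Int ~ Int
let w : Int
  unify b -> b ~ Bool -> c
  unify b ~ Bool
  unify Bool ~ c
_ _ : Bool
  unify Bool ~ Bool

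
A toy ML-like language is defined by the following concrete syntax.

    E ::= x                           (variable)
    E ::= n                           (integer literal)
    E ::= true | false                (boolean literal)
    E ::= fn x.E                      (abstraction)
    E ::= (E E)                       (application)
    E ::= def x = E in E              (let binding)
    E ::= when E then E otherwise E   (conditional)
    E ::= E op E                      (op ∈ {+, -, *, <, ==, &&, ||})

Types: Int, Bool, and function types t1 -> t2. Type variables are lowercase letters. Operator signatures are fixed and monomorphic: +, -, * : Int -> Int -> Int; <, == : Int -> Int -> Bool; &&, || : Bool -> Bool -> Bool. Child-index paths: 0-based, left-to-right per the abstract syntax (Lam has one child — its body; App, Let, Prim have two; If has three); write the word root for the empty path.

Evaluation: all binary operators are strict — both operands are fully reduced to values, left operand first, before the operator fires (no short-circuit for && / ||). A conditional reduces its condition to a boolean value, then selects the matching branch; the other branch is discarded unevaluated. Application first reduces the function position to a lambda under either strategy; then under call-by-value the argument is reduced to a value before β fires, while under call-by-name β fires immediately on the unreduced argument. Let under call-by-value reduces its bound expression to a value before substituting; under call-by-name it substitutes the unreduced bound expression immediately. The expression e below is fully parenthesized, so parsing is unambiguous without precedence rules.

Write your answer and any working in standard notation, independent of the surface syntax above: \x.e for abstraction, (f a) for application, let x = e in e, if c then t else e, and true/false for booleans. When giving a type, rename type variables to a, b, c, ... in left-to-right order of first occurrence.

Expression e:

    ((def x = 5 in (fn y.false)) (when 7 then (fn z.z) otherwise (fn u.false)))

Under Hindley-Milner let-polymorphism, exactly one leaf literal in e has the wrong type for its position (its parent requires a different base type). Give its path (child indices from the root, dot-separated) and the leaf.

Working:
let x : Int
\y._ : a -> Bool
  unify Int ~ Bool
  FAIL: mismatch Int ~ Bool

Answer: 1.0 : 7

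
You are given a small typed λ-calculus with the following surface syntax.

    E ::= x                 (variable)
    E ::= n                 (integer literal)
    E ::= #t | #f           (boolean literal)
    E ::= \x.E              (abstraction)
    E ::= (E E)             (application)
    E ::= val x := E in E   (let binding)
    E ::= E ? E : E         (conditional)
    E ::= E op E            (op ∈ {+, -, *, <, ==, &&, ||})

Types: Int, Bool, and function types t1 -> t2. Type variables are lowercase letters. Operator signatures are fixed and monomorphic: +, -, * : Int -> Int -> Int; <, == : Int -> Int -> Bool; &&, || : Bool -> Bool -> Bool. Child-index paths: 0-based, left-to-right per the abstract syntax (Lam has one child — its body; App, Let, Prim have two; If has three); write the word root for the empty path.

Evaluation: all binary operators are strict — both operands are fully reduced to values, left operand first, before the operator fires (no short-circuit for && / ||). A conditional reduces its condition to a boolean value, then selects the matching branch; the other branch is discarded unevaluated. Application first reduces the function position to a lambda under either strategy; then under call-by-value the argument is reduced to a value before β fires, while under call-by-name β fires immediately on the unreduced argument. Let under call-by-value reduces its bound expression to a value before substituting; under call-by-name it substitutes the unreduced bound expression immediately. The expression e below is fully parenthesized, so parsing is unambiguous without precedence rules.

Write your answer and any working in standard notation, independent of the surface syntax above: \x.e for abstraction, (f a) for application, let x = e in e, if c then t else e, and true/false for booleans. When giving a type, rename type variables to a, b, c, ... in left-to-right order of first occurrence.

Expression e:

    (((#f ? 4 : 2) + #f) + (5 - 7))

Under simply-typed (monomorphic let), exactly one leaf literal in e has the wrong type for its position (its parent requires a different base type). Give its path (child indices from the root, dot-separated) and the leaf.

Trace:
  unify Bool ~ Bool
  unify Int ~ Int
  unify Int ~ Int
  unify Bool ~ Int
  FAIL: mismatch Bool ~ Int

Answer: 0.1 : false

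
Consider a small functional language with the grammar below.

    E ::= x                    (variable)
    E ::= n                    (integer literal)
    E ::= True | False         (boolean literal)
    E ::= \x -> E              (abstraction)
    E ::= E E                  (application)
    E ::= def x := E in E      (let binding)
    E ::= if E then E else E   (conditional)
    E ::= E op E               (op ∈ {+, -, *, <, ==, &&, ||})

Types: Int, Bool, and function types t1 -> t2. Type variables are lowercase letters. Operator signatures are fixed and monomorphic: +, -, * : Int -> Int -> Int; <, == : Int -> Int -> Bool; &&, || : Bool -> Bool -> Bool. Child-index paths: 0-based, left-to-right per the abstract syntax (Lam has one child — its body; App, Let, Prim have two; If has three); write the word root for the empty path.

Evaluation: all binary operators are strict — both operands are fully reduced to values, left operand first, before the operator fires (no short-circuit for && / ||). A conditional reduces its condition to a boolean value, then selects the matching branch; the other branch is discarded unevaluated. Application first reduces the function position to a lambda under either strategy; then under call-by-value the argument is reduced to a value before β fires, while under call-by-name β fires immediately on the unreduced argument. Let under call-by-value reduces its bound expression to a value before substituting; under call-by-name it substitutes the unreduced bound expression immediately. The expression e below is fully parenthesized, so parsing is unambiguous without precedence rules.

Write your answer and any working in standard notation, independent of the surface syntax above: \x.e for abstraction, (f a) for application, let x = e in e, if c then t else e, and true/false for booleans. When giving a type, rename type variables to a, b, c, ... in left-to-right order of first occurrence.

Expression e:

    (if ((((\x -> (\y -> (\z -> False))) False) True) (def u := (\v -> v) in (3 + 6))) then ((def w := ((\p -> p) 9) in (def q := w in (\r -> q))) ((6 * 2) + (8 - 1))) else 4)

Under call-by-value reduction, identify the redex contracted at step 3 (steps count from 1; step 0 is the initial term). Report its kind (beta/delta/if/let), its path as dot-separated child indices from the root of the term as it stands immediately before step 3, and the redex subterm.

Answer: let at 0.1 : (let u = (\v.v) in (3 + 6))

Working:
step 0: (if ((((\x.(\y.(\z.false))) false) true) (let u = (\v.v) in (3 + 6))) then ((let w = ((\p.p) 9) in (let q = w in (\r.q))) ((6 * 2) + (8 - 1))) else 4)
step 1: [beta@0.0.0] (if (((\y.(\z.false)) true) (let u = (\v.v) in (3 + 6))) then ((let w = ((\p.p) 9) in (let q = w in (\r.q))) ((6 * 2) + (8 - 1))) else 4)
step 2: [beta@0.0] (if ((\z.false) (let u = (\v.v) in (3 + 6))) then ((let w = ((\p.p) 9) in (let q = w in (\r.q))) ((6 * 2) + (8 - 1))) else 4)
step 3: [let@0.1] (if ((\z.false) (3 + 6)) then ((let w = ((\p.p) 9) in (let q = w in (\r.q))) ((6 * 2) + (8 - 1))) else 4)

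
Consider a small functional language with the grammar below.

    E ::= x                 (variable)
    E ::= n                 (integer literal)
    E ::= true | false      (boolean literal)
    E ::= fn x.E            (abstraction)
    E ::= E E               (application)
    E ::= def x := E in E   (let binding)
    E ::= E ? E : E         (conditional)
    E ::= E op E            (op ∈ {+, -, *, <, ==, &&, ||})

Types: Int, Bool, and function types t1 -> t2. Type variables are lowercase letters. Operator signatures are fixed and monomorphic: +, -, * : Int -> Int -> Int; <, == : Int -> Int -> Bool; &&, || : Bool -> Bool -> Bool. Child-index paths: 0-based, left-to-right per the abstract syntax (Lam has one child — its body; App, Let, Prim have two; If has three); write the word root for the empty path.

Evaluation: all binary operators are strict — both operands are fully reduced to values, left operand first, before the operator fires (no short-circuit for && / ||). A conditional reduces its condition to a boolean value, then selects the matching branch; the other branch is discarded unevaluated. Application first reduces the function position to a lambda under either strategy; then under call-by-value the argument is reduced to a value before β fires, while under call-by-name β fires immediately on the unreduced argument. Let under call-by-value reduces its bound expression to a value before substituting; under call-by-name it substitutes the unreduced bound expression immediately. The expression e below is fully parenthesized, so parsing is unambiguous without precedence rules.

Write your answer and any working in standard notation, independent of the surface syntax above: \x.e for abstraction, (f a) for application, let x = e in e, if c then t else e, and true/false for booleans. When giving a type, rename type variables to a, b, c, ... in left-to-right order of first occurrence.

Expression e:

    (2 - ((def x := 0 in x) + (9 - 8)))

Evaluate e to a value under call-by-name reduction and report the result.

Answer: 1

Trace:
step 0: (2 - ((let x = 0 in x) + (9 - 8)))
step 1: [let@1.0] (2 - (0 + (9 - 8)))
step 2: [delta@1.1] (2 - (0 + 1))
step 3: [delta@1] (2 - 1)
step 4: [delta@root] 1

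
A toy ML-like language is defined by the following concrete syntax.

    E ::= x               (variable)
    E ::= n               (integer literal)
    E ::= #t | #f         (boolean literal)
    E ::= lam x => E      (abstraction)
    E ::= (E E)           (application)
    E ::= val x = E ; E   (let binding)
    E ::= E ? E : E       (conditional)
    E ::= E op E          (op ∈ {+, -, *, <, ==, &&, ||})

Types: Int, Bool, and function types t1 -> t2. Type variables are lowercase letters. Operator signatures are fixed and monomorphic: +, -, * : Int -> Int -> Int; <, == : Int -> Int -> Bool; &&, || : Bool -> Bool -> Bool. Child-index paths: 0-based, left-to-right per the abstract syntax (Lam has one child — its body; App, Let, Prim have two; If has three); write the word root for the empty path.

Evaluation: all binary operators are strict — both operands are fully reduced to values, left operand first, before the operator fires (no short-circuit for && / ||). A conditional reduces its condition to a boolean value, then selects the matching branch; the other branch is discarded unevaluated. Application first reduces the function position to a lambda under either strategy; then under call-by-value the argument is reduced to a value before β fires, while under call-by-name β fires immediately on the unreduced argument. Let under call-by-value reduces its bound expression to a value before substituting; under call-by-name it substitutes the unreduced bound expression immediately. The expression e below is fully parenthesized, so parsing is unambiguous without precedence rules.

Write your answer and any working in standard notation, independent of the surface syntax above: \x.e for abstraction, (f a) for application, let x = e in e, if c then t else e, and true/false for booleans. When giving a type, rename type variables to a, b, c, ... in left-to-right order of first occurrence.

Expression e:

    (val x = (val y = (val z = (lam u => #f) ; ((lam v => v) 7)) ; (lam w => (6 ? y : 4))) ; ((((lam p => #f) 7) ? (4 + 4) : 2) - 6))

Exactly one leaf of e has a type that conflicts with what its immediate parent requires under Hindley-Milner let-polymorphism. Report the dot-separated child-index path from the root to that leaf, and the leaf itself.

Answer: 0.1.0.0 : 6

Trace:
\u._ : a -> Bool
let z : forall. a -> Bool
v : b
\v._ : b -> b
  unify b -> b ~ Int -> c
  unify b ~ Int
  unify Int ~ c
_ _ : Int
let y : Int
  unify Int ~ Bool
  FAIL: mismatch Int ~ Bool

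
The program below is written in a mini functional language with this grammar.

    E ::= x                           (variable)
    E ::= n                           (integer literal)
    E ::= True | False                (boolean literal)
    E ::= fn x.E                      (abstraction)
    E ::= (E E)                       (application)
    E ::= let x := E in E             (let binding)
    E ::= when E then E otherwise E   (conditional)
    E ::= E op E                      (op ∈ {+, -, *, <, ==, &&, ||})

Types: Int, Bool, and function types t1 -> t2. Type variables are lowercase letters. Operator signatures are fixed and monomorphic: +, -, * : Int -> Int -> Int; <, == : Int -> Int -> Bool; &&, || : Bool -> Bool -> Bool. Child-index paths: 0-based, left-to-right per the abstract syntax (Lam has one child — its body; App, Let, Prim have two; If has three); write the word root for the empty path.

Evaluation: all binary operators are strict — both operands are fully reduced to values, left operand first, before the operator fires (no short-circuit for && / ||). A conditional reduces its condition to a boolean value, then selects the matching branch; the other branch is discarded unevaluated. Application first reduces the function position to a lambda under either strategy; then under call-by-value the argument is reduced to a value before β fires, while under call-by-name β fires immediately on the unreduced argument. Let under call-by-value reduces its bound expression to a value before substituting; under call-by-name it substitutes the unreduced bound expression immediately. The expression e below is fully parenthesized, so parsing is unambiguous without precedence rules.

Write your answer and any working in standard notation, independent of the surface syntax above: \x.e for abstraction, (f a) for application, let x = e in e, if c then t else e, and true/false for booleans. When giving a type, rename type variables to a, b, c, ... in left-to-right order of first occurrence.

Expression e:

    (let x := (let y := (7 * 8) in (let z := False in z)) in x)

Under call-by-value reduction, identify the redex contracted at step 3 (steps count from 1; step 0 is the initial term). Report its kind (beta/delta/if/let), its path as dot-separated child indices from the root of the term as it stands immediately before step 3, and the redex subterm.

Answer: let at 0 : (let z = false in z)

Derivation:
step 0: (let x = (let y = (7 * 8) in (let z = false in z)) in x)
step 1: [delta@0.0] (let x = (let y = 56 in (let z = false in z)) in x)
step 2: [let@0] (let x = (let z = false in z) in x)
step 3: [let@0] (let x = false in x)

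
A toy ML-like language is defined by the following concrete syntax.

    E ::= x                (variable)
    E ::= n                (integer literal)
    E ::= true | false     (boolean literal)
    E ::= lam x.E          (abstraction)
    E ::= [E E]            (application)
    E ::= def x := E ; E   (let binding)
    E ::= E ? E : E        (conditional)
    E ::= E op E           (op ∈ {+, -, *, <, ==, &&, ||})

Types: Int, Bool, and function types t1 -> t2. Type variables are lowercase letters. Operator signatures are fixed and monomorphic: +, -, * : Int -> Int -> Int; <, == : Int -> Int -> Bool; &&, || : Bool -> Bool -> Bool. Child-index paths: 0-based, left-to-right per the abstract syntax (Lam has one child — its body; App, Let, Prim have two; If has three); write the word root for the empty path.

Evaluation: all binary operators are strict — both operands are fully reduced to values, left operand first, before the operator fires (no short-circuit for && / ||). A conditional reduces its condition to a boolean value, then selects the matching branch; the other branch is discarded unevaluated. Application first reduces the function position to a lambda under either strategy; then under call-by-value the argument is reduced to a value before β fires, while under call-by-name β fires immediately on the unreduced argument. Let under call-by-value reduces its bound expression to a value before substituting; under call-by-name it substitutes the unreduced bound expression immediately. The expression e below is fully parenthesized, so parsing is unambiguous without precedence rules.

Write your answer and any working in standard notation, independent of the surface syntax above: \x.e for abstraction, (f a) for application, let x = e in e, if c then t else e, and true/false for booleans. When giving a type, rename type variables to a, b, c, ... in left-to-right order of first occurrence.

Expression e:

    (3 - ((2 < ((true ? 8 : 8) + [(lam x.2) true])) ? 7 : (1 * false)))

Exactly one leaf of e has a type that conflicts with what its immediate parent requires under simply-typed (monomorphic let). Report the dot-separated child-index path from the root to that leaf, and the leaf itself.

Answer: 1.2.1 : false

Trace:
  unify Int ~ Int
  unify Int ~ Int
  unify Bool ~ Bool
  unify Int ~ Int
  unify Int ~ Int
\x._ : a -> Int
  unify a -> Int ~ Bool -> b
  unify a ~ Bool
  unify Int ~ b
_ _ : Int
  unify Int ~ Int
  unify Int ~ Int
  unify Bool ~ Bool
  unify Int ~ Int
  unify Bool ~ Int
  FAIL: mismatch Bool ~ Int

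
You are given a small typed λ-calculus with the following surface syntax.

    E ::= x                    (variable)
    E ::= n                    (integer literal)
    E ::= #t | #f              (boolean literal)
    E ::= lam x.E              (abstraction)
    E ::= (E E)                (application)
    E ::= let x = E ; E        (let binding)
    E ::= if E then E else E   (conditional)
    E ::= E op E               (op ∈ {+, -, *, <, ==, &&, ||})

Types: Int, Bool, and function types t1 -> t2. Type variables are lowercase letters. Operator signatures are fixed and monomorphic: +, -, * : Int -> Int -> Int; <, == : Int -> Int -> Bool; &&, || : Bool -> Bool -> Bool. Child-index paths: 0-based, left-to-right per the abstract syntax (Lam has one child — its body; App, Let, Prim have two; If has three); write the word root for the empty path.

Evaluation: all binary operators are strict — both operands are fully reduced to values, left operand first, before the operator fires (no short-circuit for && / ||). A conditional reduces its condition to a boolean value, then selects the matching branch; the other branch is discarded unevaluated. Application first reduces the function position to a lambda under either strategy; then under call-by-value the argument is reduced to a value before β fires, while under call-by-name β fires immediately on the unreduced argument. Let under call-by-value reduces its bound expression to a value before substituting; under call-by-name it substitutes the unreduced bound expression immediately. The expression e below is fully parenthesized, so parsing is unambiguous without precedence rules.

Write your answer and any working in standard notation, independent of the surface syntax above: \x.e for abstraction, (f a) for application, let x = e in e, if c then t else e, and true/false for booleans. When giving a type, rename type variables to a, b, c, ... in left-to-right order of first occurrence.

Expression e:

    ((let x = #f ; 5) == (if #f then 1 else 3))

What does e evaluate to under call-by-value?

Working:
step 0: ((let x = false in 5) == (if false then 1 else 3))
step 1: [let@0] (5 == (if false then 1 else 3))
step 2: [if@1] (5 == 3)
step 3: [delta@root] false

Answer: false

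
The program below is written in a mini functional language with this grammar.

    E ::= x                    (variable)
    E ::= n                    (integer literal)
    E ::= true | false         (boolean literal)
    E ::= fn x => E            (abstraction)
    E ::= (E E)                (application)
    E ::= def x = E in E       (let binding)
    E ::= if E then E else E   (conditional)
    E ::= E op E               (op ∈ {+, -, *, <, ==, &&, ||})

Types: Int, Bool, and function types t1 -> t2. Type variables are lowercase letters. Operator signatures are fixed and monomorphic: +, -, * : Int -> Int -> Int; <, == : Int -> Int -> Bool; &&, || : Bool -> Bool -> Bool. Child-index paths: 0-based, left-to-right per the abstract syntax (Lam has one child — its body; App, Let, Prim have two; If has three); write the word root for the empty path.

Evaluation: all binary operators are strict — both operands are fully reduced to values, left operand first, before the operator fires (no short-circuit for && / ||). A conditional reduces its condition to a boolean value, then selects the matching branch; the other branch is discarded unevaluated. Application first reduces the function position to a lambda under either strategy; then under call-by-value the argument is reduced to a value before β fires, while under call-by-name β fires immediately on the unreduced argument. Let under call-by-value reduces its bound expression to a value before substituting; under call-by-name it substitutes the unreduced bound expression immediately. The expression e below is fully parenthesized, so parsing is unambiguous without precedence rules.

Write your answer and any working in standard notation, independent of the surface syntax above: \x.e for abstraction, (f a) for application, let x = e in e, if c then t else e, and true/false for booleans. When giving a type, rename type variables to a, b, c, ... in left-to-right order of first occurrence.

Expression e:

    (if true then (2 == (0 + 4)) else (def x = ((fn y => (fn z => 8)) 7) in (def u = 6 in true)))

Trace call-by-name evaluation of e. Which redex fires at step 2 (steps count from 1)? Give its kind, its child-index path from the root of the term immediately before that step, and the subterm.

Derivation:
step 0: (if true then (2 == (0 + 4)) else (let x = ((\y.(\z.8)) 7) in (let u = 6 in true)))
step 1: [if@root] (2 == (0 + 4))
step 2: [delta@1] (2 == 4)

Answer: delta at 1 : (0 + 4)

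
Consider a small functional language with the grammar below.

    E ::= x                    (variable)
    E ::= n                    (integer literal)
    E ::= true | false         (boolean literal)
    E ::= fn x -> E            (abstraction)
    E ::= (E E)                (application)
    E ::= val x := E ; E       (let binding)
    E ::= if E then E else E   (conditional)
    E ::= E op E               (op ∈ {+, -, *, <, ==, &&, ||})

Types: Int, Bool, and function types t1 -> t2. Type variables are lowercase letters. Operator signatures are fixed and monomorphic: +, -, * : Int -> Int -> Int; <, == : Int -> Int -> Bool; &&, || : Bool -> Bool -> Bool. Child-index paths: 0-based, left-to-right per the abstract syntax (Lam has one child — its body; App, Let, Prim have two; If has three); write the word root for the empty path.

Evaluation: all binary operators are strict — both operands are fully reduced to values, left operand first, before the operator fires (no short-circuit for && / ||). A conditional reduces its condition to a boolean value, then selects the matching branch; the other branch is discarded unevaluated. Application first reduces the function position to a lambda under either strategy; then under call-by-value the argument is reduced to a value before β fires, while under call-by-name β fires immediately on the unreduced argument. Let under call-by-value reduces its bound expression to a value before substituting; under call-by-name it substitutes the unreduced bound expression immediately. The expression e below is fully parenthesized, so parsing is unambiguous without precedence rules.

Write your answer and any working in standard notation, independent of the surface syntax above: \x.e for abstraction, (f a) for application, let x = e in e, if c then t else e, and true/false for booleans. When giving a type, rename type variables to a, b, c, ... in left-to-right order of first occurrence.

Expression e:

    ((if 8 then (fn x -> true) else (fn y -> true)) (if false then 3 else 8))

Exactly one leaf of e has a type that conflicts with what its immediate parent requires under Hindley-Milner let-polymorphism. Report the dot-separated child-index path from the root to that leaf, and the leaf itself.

Trace:
  unify Int ~ Bool
  FAIL: mismatch Int ~ Bool

Answer: 0.0 : 8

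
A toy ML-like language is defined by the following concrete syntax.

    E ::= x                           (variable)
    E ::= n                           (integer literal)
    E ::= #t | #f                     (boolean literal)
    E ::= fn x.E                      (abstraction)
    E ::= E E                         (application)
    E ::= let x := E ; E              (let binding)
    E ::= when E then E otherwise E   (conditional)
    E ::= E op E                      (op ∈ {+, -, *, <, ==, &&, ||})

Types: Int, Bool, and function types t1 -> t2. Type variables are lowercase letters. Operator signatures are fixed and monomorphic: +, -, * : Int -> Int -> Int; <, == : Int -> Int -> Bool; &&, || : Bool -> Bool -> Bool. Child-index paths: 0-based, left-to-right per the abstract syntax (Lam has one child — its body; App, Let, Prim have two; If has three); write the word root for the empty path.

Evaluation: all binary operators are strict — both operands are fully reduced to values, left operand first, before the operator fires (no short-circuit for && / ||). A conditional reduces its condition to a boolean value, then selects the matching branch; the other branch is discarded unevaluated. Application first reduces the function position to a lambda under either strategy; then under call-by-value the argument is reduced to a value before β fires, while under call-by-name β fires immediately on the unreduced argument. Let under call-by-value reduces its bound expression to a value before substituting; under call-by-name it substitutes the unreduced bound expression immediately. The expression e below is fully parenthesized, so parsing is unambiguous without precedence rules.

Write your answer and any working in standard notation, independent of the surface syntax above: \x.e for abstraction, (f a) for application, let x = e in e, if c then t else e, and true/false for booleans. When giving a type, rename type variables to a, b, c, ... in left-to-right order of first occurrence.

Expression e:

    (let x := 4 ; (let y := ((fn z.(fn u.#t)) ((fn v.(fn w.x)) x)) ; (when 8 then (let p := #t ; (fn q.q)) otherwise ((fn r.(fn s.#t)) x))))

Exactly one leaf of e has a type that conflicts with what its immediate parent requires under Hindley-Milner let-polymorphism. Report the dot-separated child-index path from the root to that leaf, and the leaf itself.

Answer: 1.1.0 : 8

Working:
let x : Int
\u._ : b -> Bool
\z._ : a -> b -> Bool
x : Int
\w._ : d -> Int
\v._ : c -> d -> Int
x : Int
  unify c -> d -> Int ~ Int -> e
  unify c ~ Int
  unify d -> Int ~ e
_ _ : d -> Int
  unify a -> b -> Bool ~ (d -> Int) -> f
  unify a ~ d -> Int
  unify b -> Bool ~ f
_ _ : b -> Bool
let y : forall. b -> Bool
  unify Int ~ Bool
  FAIL: mismatch Int ~ Bool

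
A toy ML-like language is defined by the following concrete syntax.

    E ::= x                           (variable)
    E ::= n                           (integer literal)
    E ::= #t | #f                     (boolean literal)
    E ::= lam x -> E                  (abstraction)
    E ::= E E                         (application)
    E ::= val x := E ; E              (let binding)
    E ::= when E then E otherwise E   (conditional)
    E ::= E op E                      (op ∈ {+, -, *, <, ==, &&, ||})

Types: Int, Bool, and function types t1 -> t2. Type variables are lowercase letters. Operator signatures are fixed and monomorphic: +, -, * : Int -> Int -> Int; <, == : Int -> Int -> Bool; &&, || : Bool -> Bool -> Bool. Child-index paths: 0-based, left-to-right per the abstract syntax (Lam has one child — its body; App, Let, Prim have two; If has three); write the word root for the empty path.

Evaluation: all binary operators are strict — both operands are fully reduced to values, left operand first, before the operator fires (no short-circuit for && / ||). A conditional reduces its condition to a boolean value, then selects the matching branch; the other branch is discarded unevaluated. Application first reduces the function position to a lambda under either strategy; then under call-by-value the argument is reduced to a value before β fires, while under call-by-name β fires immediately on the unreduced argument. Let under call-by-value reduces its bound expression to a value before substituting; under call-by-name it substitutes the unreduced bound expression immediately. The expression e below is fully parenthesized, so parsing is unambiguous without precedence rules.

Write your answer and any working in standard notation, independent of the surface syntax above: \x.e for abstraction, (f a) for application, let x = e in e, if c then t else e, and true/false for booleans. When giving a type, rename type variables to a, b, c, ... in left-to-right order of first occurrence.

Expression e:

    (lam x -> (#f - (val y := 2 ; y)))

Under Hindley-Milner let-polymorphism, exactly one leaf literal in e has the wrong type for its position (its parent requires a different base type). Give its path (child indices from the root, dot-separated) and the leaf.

Derivation:
  unify Bool ~ Int
  FAIL: mismatch Bool ~ Int

Answer: 0.0 : false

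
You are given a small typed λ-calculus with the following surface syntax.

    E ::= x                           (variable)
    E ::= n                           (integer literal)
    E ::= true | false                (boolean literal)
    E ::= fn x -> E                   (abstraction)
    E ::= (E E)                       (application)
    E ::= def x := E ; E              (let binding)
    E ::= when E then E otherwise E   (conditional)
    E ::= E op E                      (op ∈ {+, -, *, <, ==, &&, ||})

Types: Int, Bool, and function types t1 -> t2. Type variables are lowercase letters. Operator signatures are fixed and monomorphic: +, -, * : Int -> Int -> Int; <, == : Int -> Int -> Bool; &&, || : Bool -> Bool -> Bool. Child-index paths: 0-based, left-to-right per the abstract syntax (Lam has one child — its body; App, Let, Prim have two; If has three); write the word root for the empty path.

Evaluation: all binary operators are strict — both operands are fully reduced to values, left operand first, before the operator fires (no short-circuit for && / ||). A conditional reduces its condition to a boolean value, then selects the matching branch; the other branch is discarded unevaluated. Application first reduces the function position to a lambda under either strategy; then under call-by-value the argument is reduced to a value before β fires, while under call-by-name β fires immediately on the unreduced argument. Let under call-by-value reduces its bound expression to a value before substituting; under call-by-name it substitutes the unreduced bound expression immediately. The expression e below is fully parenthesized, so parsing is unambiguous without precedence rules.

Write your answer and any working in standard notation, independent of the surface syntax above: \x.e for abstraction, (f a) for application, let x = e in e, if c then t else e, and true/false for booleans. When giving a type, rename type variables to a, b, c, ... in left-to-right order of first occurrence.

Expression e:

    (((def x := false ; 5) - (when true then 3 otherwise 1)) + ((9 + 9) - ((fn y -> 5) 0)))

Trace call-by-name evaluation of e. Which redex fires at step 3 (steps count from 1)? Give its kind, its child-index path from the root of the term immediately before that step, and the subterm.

Trace:
step 0: (((let x = false in 5) - (if true then 3 else 1)) + ((9 + 9) - ((\y.5) 0)))
step 1: [let@0.0] ((5 - (if true then 3 else 1)) + ((9 + 9) - ((\y.5) 0)))
step 2: [if@0.1] ((5 - 3) + ((9 + 9) - ((\y.5) 0)))
step 3: [delta@0] (2 + ((9 + 9) - ((\y.5) 0)))

Answer: delta at 0 : (5 - 3)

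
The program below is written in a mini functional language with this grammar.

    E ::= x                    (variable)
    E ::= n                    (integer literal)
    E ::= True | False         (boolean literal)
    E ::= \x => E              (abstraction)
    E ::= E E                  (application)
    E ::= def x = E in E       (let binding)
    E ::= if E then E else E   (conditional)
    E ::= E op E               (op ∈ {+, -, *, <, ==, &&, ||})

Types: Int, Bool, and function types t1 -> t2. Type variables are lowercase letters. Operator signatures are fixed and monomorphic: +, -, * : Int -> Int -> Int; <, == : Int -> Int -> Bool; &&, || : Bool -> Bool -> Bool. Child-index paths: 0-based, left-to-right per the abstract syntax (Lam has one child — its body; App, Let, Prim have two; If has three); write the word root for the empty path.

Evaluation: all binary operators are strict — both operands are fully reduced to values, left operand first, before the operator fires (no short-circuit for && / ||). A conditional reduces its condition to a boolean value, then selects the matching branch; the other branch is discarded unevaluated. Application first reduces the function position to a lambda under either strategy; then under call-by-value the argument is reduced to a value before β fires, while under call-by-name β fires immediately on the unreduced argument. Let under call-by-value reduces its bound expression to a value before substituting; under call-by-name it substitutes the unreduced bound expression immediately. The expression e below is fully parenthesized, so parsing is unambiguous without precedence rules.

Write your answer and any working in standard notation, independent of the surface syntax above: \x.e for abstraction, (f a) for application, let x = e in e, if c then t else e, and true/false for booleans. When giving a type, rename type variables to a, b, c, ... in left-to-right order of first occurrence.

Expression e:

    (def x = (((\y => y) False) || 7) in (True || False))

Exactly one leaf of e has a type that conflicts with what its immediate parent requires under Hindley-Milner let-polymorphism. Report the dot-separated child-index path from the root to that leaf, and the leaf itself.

Answer: 0.1 : 7

Trace:
y : a
\y._ : a -> a
  unify a -> a ~ Bool -> b
  unify a ~ Bool
  unify Bool ~ b
_ _ : Bool
  unify Bool ~ Bool
  unify Int ~ Bool
  FAIL: mismatch Int ~ Bool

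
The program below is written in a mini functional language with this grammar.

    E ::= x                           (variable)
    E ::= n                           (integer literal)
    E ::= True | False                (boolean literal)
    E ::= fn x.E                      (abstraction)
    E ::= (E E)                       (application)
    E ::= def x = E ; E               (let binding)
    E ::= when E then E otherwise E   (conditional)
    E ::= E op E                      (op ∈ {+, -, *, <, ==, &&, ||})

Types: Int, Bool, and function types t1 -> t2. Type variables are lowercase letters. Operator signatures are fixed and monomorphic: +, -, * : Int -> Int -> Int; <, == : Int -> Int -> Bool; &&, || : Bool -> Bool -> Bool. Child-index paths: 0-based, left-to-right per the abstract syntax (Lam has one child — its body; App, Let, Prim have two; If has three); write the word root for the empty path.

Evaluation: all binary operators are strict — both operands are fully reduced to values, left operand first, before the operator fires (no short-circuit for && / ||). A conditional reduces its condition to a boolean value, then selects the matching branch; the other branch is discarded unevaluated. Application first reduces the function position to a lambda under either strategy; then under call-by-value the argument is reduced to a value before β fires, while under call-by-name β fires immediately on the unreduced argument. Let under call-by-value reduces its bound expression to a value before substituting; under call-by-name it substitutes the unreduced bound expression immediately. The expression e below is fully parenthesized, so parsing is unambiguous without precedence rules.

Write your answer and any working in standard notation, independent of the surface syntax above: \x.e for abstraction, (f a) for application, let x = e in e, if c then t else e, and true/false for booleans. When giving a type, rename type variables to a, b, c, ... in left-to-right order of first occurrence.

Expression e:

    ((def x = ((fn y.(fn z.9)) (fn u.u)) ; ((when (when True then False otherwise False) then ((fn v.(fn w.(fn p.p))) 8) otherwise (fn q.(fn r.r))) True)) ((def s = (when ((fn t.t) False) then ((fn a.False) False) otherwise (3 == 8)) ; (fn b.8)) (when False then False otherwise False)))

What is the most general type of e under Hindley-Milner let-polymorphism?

Derivation:
\z._ : b -> Int
\y._ : a -> b -> Int
u : c
\u._ : c -> c
  unify a -> b -> Int ~ (c -> c) -> d
  unify a ~ c -> c
  unify b -> Int ~ d
_ _ : b -> Int
let x : forall. b -> Int
  unify Bool ~ Bool
  unify Bool ~ Bool
  unify Bool ~ Bool
p : g
\p._ : g -> g
\w._ : f -> g -> g
\v._ : e -> f -> g -> g
  unify e -> f -> g -> g ~ Int -> h
  unify e ~ Int
  unify f -> g -> g ~ h
_ _ : f -> g -> g
r : j
\r._ : j -> j
\q._ : i -> j -> j
  unify f -> g -> g ~ i -> j -> j
  unify f ~ i
  unify g -> g ~ j -> j
  unify g ~ j
  unify j ~ j
  unify i -> j -> j ~ Bool -> k
  unify i ~ Bool
  unify j -> j ~ k
_ _ : j -> j
t : l
\t._ : l -> l
  unify l -> l ~ Bool -> m
  unify l ~ Bool
  unify Bool ~ m
_ _ : Bool
  unify Bool ~ Bool
\a._ : n -> Bool
  unify n -> Bool ~ Bool -> o
  unify n ~ Bool
  unify Bool ~ o
_ _ : Bool
  unify Int ~ Int
  unify Int ~ Int
  unify Bool ~ Bool
let s : Bool
\b._ : p -> Int
  unify Bool ~ Bool
  unify Bool ~ Bool
  unify p -> Int ~ Bool -> q
  unify p ~ Bool
  unify Int ~ q
_ _ : Int
  unify j -> j ~ Int -> r
  unify j ~ Int
  unify Int ~ r
_ _ : Int

Answer: Int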